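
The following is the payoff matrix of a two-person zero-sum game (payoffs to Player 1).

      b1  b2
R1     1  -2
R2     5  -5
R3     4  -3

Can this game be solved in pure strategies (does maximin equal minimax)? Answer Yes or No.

Yes

Row minima: R1 → -2, R2 → -5, R3 → -3; maximin = -2.
Column maxima: b1 → 5, b2 → -2; minimax = -2.
maximin = minimax = -2, so a saddle point exists.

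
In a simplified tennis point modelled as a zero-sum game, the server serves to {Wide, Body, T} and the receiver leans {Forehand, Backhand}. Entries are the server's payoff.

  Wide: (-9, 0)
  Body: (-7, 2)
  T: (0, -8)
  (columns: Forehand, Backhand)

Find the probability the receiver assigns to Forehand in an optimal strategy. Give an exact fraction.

10/17

Row minima: Wide → -9, Body → -7, T → -8; maximin = -7.
Column maxima: Forehand → 0, Backhand → 2; minimax = 0.
-7 ≠ 0, so there is no saddle point; optimal play is mixed.
Wide is strictly dominated by Body, so the server never plays it.
On the remaining 2×2 (Body, T vs Forehand, Backhand):
Let the server play Body with probability p. Expected payoff against Forehand: (-7)p + 0(1−p) = −7p; against Backhand: 2p + (-8)(1−p) = 10p − 8.
Setting these equal: −7p = 10p − 8 ⇒ −17p = -8 ⇒ p = 8/17, and the value is (-7)·(8/17) = -56/17.
For the receiver: with q = P(Forehand), equating Body's and T's payoffs gives −9q + 2 = 8q − 8 ⇒ q = 10/17.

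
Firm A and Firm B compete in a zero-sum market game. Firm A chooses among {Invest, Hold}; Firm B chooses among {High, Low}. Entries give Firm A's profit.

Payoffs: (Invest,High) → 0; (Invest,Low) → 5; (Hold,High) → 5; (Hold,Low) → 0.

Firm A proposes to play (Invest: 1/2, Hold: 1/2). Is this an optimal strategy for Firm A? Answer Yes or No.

Against High this mix gives (1/2)·0 + (1/2)·5 = 5/2.
Against Low this mix gives (1/2)·5 + (1/2)·0 = 5/2.
All of Firm B's active replies (High, Low) yield 5/2, and no column does worse for Firm A. The mix makes Firm B indifferent and guarantees 5/2, so it is optimal.

Yes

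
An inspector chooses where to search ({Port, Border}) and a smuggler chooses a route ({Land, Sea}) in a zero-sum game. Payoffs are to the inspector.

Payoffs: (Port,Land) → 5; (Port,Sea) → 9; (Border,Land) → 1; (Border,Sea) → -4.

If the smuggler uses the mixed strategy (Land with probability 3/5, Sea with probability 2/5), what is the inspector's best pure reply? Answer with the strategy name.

Port

Expected payoff of Port: (3/5)·5 + (2/5)·9 = 33/5.
Expected payoff of Border: (3/5)·1 + (2/5)·(-4) = -1.
The largest is 33/5, so the inspector's best response is Port.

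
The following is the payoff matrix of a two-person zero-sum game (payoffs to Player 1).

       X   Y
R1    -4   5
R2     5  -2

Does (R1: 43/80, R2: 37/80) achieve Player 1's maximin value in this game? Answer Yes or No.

No

Against X this mix gives (43/80)·(-4) + (37/80)·5 = 13/80.
Against Y this mix gives (43/80)·5 + (37/80)·(-2) = 141/80.
Player 2 will play X, holding Player 1 to 13/80. Shifting weight toward the row that does better against X would raise this floor (the equalizing mix achieves 17/16 against both X and Y), so the proposed strategy is not optimal.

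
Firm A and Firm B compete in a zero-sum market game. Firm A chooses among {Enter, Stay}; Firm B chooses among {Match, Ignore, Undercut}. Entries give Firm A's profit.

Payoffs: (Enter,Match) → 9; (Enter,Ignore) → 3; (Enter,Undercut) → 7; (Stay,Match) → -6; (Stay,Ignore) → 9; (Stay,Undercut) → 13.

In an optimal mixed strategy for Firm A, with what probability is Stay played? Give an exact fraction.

Row minima: Enter → 3, Stay → -6; maximin = 3.
Column maxima: Match → 9, Ignore → 9, Undercut → 13; minimax = 9.
3 ≠ 9, so there is no saddle point; optimal play is mixed.
Undercut is strictly dominated by Ignore (it gives Firm A strictly more in every row), so Firm B never plays it.
On the remaining 2×2 (Enter, Stay vs Match, Ignore):
Let Firm A play Enter with probability p. Expected payoff against Match: 9p + (-6)(1−p) = 15p − 6; against Ignore: 3p + 9(1−p) = −6p + 9.
Setting these equal: 15p − 6 = −6p + 9 ⇒ 21p = 15 ⇒ p = 5/7, and the value is (15)·(5/7) − 6 = 33/7.
For Firm B: with q = P(Match), equating Enter's and Stay's payoffs gives 6q + 3 = −15q + 9 ⇒ q = 2/7.

2/7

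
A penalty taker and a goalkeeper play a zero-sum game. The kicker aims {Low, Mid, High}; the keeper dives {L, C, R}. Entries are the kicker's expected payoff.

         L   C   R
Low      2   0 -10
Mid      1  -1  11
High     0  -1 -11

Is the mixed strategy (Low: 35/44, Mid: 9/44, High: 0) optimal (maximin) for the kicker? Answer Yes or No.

Against L this mix gives (35/44)·2 + (9/44)·1 = 79/44.
Against C this mix gives (35/44)·0 + (9/44)·(-1) = -9/44.
Against R this mix gives (35/44)·(-10) + (9/44)·11 = -251/44.
The keeper will play R, holding the kicker to -251/44. Shifting weight toward the row that does better against R would raise this floor (the equalizing mix achieves -5/11 against both R and C), so the proposed strategy is not optimal.

No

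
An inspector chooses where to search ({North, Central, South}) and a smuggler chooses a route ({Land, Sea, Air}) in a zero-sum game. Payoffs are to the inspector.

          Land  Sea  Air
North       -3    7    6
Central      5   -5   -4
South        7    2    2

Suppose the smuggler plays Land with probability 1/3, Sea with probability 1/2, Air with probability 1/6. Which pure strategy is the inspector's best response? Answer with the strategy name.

Expected payoff of North: (1/3)·(-3) + (1/2)·7 + (1/6)·6 = 7/2.
Expected payoff of Central: (1/3)·5 + (1/2)·(-5) + (1/6)·(-4) = -3/2.
Expected payoff of South: (1/3)·7 + (1/2)·2 + (1/6)·2 = 11/3.
The largest is 11/3, so the inspector's best response is South.

South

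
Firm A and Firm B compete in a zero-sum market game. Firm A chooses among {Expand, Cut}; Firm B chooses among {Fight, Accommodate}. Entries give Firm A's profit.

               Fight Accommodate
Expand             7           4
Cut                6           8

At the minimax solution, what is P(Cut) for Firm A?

Row minima: Expand → 4, Cut → 6; maximin = 6.
Column maxima: Fight → 7, Accommodate → 8; minimax = 7.
6 ≠ 7, so there is no saddle point; optimal play is mixed.
Let Firm A play Expand with probability p. Expected payoff against Fight: 7p + 6(1−p) = p + 6; against Accommodate: 4p + 8(1−p) = −4p + 8.
Setting these equal: p + 6 = −4p + 8 ⇒ 5p = 2 ⇒ p = 2/5, and the value is (1)·(2/5) + 6 = 32/5.
For Firm B: with q = P(Fight), equating Expand's and Cut's payoffs gives 3q + 4 = −2q + 8 ⇒ q = 4/5.

3/5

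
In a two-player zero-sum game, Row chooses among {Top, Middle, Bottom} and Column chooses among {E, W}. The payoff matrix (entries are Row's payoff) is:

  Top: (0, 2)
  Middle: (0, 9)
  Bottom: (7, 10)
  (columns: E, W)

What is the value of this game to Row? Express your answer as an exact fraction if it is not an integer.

7

Row minima: Top → 0, Middle → 0, Bottom → 7; maximin = 7.
Column maxima: E → 7, W → 10; minimax = 7.
Since maximin = minimax = 7, there is a saddle point and the value is 7.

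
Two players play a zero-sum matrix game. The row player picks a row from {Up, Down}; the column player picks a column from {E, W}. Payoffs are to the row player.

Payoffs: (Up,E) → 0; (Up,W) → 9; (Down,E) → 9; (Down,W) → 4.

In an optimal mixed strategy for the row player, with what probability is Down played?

Row minima: Up → 0, Down → 4; maximin = 4.
Column maxima: E → 9, W → 9; minimax = 9.
4 ≠ 9, so there is no saddle point; optimal play is mixed.
Let the row player play Up with probability p. Expected payoff against E: 0p + 9(1−p) = −9p + 9; against W: 9p + 4(1−p) = 5p + 4.
Setting these equal: −9p + 9 = 5p + 4 ⇒ −14p = -5 ⇒ p = 5/14, and the value is (-9)·(5/14) + 9 = 81/14.
For the column player: with q = P(E), equating Up's and Down's payoffs gives −9q + 9 = 5q + 4 ⇒ q = 5/14.

9/14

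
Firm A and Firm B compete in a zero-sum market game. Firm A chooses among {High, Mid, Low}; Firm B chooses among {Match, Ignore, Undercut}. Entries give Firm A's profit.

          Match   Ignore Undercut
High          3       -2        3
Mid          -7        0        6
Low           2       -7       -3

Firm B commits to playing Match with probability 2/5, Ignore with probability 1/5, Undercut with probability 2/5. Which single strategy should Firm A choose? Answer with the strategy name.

High

Expected payoff of High: (2/5)·3 + (1/5)·(-2) + (2/5)·3 = 2.
Expected payoff of Mid: (2/5)·(-7) + (1/5)·0 + (2/5)·6 = -2/5.
Expected payoff of Low: (2/5)·2 + (1/5)·(-7) + (2/5)·(-3) = -9/5.
The largest is 2, so Firm A's best response is High.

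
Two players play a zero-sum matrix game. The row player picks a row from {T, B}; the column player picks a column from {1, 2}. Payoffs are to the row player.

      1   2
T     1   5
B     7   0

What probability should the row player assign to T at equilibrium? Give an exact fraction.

7/11

Row minima: T → 1, B → 0; maximin = 1.
Column maxima: 1 → 7, 2 → 5; minimax = 5.
1 ≠ 5, so there is no saddle point; optimal play is mixed.
Let the row player play T with probability p. Expected payoff against 1: 1p + 7(1−p) = −6p + 7; against 2: 5p + 0(1−p) = 5p.
Setting these equal: −6p + 7 = 5p ⇒ −11p = -7 ⇒ p = 7/11, and the value is (-6)·(7/11) + 7 = 35/11.
For the column player: with q = P(1), equating T's and B's payoffs gives −4q + 5 = 7q ⇒ q = 5/11.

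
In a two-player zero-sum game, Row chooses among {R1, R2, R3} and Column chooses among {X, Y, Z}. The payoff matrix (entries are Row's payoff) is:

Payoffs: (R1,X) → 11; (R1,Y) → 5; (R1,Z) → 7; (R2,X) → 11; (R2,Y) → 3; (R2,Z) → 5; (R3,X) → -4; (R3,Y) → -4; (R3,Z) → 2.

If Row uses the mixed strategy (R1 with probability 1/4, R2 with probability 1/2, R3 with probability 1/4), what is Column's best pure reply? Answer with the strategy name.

If Column plays X, Row's expected payoff is (1/4)·11 + (1/2)·11 + (1/4)·(-4) = 29/4.
If Column plays Y, Row's expected payoff is (1/4)·5 + (1/2)·3 + (1/4)·(-4) = 7/4.
If Column plays Z, Row's expected payoff is (1/4)·7 + (1/2)·5 + (1/4)·2 = 19/4.
Column minimizes Row's payoff; the smallest is 7/4, so the best response is Y.

Y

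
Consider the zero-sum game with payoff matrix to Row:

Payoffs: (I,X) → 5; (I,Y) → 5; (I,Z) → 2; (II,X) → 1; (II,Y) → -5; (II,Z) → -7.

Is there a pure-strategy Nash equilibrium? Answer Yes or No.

Yes

Row minima: I → 2, II → -7; maximin = 2.
Column maxima: X → 5, Y → 5, Z → 2; minimax = 2.
maximin = minimax = 2, so a saddle point exists.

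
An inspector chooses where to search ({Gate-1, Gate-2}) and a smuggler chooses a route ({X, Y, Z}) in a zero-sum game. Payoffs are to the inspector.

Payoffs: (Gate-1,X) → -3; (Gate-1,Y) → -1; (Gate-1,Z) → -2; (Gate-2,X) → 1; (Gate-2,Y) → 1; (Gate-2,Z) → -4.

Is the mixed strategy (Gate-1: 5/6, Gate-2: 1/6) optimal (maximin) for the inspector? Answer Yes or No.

Yes

Against X this mix gives (5/6)·(-3) + (1/6)·1 = -7/3.
Against Y this mix gives (5/6)·(-1) + (1/6)·1 = -2/3.
Against Z this mix gives (5/6)·(-2) + (1/6)·(-4) = -7/3.
All of the smuggler's active replies (X, Z) yield -7/3, and no column does worse for the inspector. The mix makes the smuggler indifferent and guarantees -7/3, so it is optimal.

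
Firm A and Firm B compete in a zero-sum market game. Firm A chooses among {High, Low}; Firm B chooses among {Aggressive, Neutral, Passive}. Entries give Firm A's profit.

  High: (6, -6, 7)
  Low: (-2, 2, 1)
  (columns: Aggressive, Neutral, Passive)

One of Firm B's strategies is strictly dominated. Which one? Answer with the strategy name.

Passive

Aggressive holds Firm A's payoff strictly below Passive in every row: 6 < 7, -2 < 1.
So Passive is strictly dominated for Firm B.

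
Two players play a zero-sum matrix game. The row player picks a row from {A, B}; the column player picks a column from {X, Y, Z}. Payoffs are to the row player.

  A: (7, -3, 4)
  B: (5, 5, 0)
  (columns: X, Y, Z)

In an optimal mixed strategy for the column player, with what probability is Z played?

2/3

Row minima: A → -3, B → 0; maximin = 0.
Column maxima: X → 7, Y → 5, Z → 4; minimax = 4.
0 ≠ 4, so there is no saddle point; optimal play is mixed.
X is strictly dominated by Z (it gives the row player strictly more in every row), so the column player never plays it.
On the remaining 2×2 (A, B vs Y, Z):
Let the row player play A with probability p. Expected payoff against Y: (-3)p + 5(1−p) = −8p + 5; against Z: 4p + 0(1−p) = 4p.
Setting these equal: −8p + 5 = 4p ⇒ −12p = -5 ⇒ p = 5/12, and the value is (-8)·(5/12) + 5 = 5/3.
For the column player: with q = P(Y), equating A's and B's payoffs gives −7q + 4 = 5q ⇒ q = 1/3.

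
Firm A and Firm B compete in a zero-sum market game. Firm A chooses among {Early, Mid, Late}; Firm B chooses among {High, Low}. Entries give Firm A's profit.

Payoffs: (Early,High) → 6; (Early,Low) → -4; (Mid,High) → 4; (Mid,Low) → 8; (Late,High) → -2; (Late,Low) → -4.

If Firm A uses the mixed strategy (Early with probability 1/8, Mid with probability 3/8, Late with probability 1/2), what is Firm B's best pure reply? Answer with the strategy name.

Low

If Firm B plays High, Firm A's expected payoff is (1/8)·6 + (3/8)·4 + (1/2)·(-2) = 5/4.
If Firm B plays Low, Firm A's expected payoff is (1/8)·(-4) + (3/8)·8 + (1/2)·(-4) = 1/2.
Firm B minimizes Firm A's payoff; the smallest is 1/2, so the best response is Low.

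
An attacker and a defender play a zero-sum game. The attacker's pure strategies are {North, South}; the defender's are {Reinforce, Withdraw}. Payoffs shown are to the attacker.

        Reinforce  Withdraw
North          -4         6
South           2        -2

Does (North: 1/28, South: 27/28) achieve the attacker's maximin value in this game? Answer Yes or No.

Against Reinforce this mix gives (1/28)·(-4) + (27/28)·2 = 25/14.
Against Withdraw this mix gives (1/28)·6 + (27/28)·(-2) = -12/7.
The defender will play Withdraw, holding the attacker to -12/7. Shifting weight toward the row that does better against Withdraw would raise this floor (the equalizing mix achieves 2/7 against both Withdraw and Reinforce), so the proposed strategy is not optimal.

No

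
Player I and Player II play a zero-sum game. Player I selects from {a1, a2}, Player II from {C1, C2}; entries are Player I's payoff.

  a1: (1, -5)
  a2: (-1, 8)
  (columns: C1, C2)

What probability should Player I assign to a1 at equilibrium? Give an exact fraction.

3/5

Row minima: a1 → -5, a2 → -1; maximin = -1.
Column maxima: C1 → 1, C2 → 8; minimax = 1.
-1 ≠ 1, so there is no saddle point; optimal play is mixed.
Let Player I play a1 with probability p. Expected payoff against C1: 1p + (-1)(1−p) = 2p − 1; against C2: (-5)p + 8(1−p) = −13p + 8.
Setting these equal: 2p − 1 = −13p + 8 ⇒ 15p = 9 ⇒ p = 3/5, and the value is (2)·(3/5) − 1 = 1/5.
For Player II: with q = P(C1), equating a1's and a2's payoffs gives 6q − 5 = −9q + 8 ⇒ q = 13/15.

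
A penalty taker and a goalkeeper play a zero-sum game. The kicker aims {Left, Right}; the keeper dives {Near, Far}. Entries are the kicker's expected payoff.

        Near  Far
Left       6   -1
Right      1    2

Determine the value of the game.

13/8

Row minima: Left → -1, Right → 1; maximin = 1.
Column maxima: Near → 6, Far → 2; minimax = 2.
1 ≠ 2, so there is no saddle point; optimal play is mixed.
Let the kicker play Left with probability p. Expected payoff against Near: 6p + 1(1−p) = 5p + 1; against Far: (-1)p + 2(1−p) = −3p + 2.
Setting these equal: 5p + 1 = −3p + 2 ⇒ 8p = 1 ⇒ p = 1/8, and the value is (5)·(1/8) + 1 = 13/8.
For the keeper: with q = P(Near), equating Left's and Right's payoffs gives 7q − 1 = −q + 2 ⇒ q = 3/8.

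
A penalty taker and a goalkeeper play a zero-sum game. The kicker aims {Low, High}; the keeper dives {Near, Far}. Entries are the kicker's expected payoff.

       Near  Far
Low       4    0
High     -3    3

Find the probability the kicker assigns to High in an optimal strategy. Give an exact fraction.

Row minima: Low → 0, High → -3; maximin = 0.
Column maxima: Near → 4, Far → 3; minimax = 3.
0 ≠ 3, so there is no saddle point; optimal play is mixed.
Let the kicker play Low with probability p. Expected payoff against Near: 4p + (-3)(1−p) = 7p − 3; against Far: 0p + 3(1−p) = −3p + 3.
Setting these equal: 7p − 3 = −3p + 3 ⇒ 10p = 6 ⇒ p = 3/5, and the value is (7)·(3/5) − 3 = 6/5.
For the keeper: with q = P(Near), equating Low's and High's payoffs gives 4q = −6q + 3 ⇒ q = 3/10.

2/5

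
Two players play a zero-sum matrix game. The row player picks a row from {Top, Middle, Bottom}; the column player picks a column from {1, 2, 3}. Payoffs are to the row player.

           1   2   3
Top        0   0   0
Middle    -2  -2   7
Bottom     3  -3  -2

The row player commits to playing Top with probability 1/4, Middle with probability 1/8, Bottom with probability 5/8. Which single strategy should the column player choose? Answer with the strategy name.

If the column player plays 1, the row player's expected payoff is (1/4)·0 + (1/8)·(-2) + (5/8)·3 = 13/8.
If the column player plays 2, the row player's expected payoff is (1/4)·0 + (1/8)·(-2) + (5/8)·(-3) = -17/8.
If the column player plays 3, the row player's expected payoff is (1/4)·0 + (1/8)·7 + (5/8)·(-2) = -3/8.
The column player minimizes the row player's payoff; the smallest is -17/8, so the best response is 2.

2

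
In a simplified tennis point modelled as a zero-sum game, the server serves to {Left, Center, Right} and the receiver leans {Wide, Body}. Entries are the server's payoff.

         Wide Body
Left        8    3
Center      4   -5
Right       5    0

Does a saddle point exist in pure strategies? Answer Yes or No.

Yes

Row minima: Left → 3, Center → -5, Right → 0; maximin = 3.
Column maxima: Wide → 8, Body → 3; minimax = 3.
maximin = minimax = 3, so a saddle point exists.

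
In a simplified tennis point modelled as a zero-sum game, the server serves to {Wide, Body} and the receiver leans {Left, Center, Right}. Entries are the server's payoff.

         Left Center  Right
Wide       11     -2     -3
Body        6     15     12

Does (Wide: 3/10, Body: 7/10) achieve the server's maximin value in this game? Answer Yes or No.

Against Left this mix gives (3/10)·11 + (7/10)·6 = 15/2.
Against Center this mix gives (3/10)·(-2) + (7/10)·15 = 99/10.
Against Right this mix gives (3/10)·(-3) + (7/10)·12 = 15/2.
All of the receiver's active replies (Left, Right) yield 15/2, and no column does worse for the server. The mix makes the receiver indifferent and guarantees 15/2, so it is optimal.

Yes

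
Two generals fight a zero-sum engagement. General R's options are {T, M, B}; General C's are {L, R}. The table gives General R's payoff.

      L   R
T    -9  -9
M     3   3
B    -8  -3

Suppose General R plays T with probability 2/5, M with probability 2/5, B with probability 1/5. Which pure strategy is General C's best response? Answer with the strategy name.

If General C plays L, General R's expected payoff is (2/5)·(-9) + (2/5)·3 + (1/5)·(-8) = -4.
If General C plays R, General R's expected payoff is (2/5)·(-9) + (2/5)·3 + (1/5)·(-3) = -3.
General C minimizes General R's payoff; the smallest is -4, so the best response is L.

L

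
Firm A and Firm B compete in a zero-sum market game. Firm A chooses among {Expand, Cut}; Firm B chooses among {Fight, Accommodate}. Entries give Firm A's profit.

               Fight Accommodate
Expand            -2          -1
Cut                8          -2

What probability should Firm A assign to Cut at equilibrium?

Row minima: Expand → -2, Cut → -2; maximin = -2.
Column maxima: Fight → 8, Accommodate → -1; minimax = -1.
-2 ≠ -1, so there is no saddle point; optimal play is mixed.
Let Firm A play Expand with probability p. Expected payoff against Fight: (-2)p + 8(1−p) = −10p + 8; against Accommodate: (-1)p + (-2)(1−p) = p − 2.
Setting these equal: −10p + 8 = p − 2 ⇒ −11p = -10 ⇒ p = 10/11, and the value is (-10)·(10/11) + 8 = -12/11.
For Firm B: with q = P(Fight), equating Expand's and Cut's payoffs gives −q − 1 = 10q − 2 ⇒ q = 1/11.

1/11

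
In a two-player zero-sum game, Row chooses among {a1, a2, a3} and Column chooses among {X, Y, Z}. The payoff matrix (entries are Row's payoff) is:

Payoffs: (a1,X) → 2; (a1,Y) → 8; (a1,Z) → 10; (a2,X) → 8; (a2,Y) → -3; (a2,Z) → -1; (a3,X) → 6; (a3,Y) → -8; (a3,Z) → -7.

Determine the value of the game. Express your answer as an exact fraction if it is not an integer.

70/17

Row minima: a1 → 2, a2 → -3, a3 → -8; maximin = 2.
Column maxima: X → 8, Y → 8, Z → 10; minimax = 8.
2 ≠ 8, so there is no saddle point; optimal play is mixed.
a3 is strictly dominated by a2, so Row never plays it.
Z is strictly dominated by Y (it gives Row strictly more in every row), so Column never plays it.
On the remaining 2×2 (a1, a2 vs X, Y):
Let Row play a1 with probability p. Expected payoff against X: 2p + 8(1−p) = −6p + 8; against Y: 8p + (-3)(1−p) = 11p − 3.
Setting these equal: −6p + 8 = 11p − 3 ⇒ −17p = -11 ⇒ p = 11/17, and the value is (-6)·(11/17) + 8 = 70/17.
For Column: with q = P(X), equating a1's and a2's payoffs gives −6q + 8 = 11q − 3 ⇒ q = 11/17.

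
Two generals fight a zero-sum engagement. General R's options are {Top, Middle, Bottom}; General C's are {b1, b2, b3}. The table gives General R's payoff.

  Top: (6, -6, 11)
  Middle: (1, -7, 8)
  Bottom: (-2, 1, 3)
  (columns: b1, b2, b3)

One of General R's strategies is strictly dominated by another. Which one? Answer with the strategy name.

Middle

Top gives a strictly higher payoff than Middle against every column: 6 > 1, -6 > -7, 11 > 8.
So Middle is strictly dominated and General R never plays it.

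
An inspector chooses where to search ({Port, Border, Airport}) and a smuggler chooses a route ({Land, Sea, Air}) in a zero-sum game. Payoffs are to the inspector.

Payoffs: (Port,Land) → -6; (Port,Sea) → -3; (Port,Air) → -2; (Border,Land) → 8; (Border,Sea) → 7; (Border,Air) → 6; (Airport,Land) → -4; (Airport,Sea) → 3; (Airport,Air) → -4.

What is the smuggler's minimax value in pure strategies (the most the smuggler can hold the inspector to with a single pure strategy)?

Column maxima: Land → 8, Sea → 7, Air → 6.
The smallest of these is 6.

6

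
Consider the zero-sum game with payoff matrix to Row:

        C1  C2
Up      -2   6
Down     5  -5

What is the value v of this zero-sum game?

Row minima: Up → -2, Down → -5; maximin = -2.
Column maxima: C1 → 5, C2 → 6; minimax = 5.
-2 ≠ 5, so there is no saddle point; optimal play is mixed.
Let Row play Up with probability p. Expected payoff against C1: (-2)p + 5(1−p) = −7p + 5; against C2: 6p + (-5)(1−p) = 11p − 5.
Setting these equal: −7p + 5 = 11p − 5 ⇒ −18p = -10 ⇒ p = 5/9, and the value is (-7)·(5/9) + 5 = 10/9.
For Column: with q = P(C1), equating Up's and Down's payoffs gives −8q + 6 = 10q − 5 ⇒ q = 11/18.

10/9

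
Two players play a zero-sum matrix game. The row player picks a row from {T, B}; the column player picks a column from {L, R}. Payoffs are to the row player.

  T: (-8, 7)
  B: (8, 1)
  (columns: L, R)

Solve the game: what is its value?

32/11

Row minima: T → -8, B → 1; maximin = 1.
Column maxima: L → 8, R → 7; minimax = 7.
1 ≠ 7, so there is no saddle point; optimal play is mixed.
Let the row player play T with probability p. Expected payoff against L: (-8)p + 8(1−p) = −16p + 8; against R: 7p + 1(1−p) = 6p + 1.
Setting these equal: −16p + 8 = 6p + 1 ⇒ −22p = -7 ⇒ p = 7/22, and the value is (-16)·(7/22) + 8 = 32/11.
For the column player: with q = P(L), equating T's and B's payoffs gives −15q + 7 = 7q + 1 ⇒ q = 3/11.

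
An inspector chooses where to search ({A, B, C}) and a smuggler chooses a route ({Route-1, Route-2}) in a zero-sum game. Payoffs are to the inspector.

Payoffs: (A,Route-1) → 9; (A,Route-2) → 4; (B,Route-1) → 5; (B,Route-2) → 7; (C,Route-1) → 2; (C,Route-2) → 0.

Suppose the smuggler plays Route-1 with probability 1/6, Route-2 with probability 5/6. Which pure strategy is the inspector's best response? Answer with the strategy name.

Expected payoff of A: (1/6)·9 + (5/6)·4 = 29/6.
Expected payoff of B: (1/6)·5 + (5/6)·7 = 20/3.
Expected payoff of C: (1/6)·2 + (5/6)·0 = 1/3.
The largest is 20/3, so the inspector's best response is B.

B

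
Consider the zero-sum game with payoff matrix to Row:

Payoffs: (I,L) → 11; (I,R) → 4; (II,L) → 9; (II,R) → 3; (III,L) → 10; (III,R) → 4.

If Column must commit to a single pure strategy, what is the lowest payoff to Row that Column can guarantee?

4

Column maxima: L → 11, R → 4.
The smallest of these is 4.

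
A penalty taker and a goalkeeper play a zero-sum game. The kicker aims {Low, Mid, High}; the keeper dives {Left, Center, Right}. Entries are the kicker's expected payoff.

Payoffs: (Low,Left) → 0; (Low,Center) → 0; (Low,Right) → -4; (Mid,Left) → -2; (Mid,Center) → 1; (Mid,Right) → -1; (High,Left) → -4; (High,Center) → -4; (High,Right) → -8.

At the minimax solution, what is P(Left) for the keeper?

3/5

Row minima: Low → -4, Mid → -2, High → -8; maximin = -2.
Column maxima: Left → 0, Center → 1, Right → -1; minimax = -1.
-2 ≠ -1, so there is no saddle point; optimal play is mixed.
High is strictly dominated by Low, so the kicker never plays it.
Center is strictly dominated by Right (it gives the kicker strictly more in every row), so the keeper never plays it.
On the remaining 2×2 (Low, Mid vs Left, Right):
Let the kicker play Low with probability p. Expected payoff against Left: 0p + (-2)(1−p) = 2p − 2; against Right: (-4)p + (-1)(1−p) = −3p − 1.
Setting these equal: 2p − 2 = −3p − 1 ⇒ 5p = 1 ⇒ p = 1/5, and the value is (2)·(1/5) − 2 = -8/5.
For the keeper: with q = P(Left), equating Low's and Mid's payoffs gives 4q − 4 = −q − 1 ⇒ q = 3/5.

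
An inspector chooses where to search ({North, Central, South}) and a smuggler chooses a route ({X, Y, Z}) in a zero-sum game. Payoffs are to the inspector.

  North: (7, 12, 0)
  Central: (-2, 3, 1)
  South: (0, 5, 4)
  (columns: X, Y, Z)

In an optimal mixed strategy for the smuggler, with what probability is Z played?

Row minima: North → 0, Central → -2, South → 0; maximin = 0.
Column maxima: X → 7, Y → 12, Z → 4; minimax = 4.
0 ≠ 4, so there is no saddle point; optimal play is mixed.
Central is strictly dominated by South, so the inspector never plays it.
Y is strictly dominated by X (it gives the inspector strictly more in every row), so the smuggler never plays it.
On the remaining 2×2 (North, South vs X, Z):
Let the inspector play North with probability p. Expected payoff against X: 7p + 0(1−p) = 7p; against Z: 0p + 4(1−p) = −4p + 4.
Setting these equal: 7p = −4p + 4 ⇒ 11p = 4 ⇒ p = 4/11, and the value is (7)·(4/11) = 28/11.
For the smuggler: with q = P(X), equating North's and South's payoffs gives 7q = −4q + 4 ⇒ q = 4/11.

7/11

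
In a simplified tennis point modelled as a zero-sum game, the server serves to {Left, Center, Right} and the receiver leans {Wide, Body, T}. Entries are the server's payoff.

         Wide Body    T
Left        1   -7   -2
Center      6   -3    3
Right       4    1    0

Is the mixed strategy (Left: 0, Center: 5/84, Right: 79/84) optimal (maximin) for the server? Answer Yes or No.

No

Against Wide this mix gives (5/84)·6 + (79/84)·4 = 173/42.
Against Body this mix gives (5/84)·(-3) + (79/84)·1 = 16/21.
Against T this mix gives (5/84)·3 + (79/84)·0 = 5/28.
The receiver will play T, holding the server to 5/28. Shifting weight toward the row that does better against T would raise this floor (the equalizing mix achieves 3/7 against both T and Body), so the proposed strategy is not optimal.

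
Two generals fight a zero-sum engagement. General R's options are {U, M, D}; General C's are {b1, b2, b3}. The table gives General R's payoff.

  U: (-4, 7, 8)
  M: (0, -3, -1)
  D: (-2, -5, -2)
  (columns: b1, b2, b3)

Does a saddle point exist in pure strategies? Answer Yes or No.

No

Row minima: U → -4, M → -3, D → -5; maximin = -3.
Column maxima: b1 → 0, b2 → 7, b3 → 8; minimax = 0.
-3 ≠ 0, so no pure-strategy equilibrium exists.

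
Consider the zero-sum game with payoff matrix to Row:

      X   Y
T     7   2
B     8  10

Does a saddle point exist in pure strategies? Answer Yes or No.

Row minima: T → 2, B → 8; maximin = 8.
Column maxima: X → 8, Y → 10; minimax = 8.
maximin = minimax = 8, so a saddle point exists.

Yes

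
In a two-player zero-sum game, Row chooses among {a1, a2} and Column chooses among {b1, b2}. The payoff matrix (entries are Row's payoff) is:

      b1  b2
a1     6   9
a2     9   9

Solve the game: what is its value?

Row minima: a1 → 6, a2 → 9; maximin = 9.
Column maxima: b1 → 9, b2 → 9; minimax = 9.
Since maximin = minimax = 9, there is a saddle point and the value is 9.

9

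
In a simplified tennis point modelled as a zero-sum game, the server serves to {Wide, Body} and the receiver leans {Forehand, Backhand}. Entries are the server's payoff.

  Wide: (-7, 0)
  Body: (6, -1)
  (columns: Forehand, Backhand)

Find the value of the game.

-1/2

Row minima: Wide → -7, Body → -1; maximin = -1.
Column maxima: Forehand → 6, Backhand → 0; minimax = 0.
-1 ≠ 0, so there is no saddle point; optimal play is mixed.
Let the server play Wide with probability p. Expected payoff against Forehand: (-7)p + 6(1−p) = −13p + 6; against Backhand: 0p + (-1)(1−p) = p − 1.
Setting these equal: −13p + 6 = p − 1 ⇒ −14p = -7 ⇒ p = 1/2, and the value is (-13)·(1/2) + 6 = -1/2.
For the receiver: with q = P(Forehand), equating Wide's and Body's payoffs gives −7q = 7q − 1 ⇒ q = 1/14.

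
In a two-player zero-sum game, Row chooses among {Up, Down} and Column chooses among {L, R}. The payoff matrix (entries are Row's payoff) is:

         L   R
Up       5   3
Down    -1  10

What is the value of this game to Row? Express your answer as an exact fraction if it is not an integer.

53/13

Row minima: Up → 3, Down → -1; maximin = 3.
Column maxima: L → 5, R → 10; minimax = 5.
3 ≠ 5, so there is no saddle point; optimal play is mixed.
Let Row play Up with probability p. Expected payoff against L: 5p + (-1)(1−p) = 6p − 1; against R: 3p + 10(1−p) = −7p + 10.
Setting these equal: 6p − 1 = −7p + 10 ⇒ 13p = 11 ⇒ p = 11/13, and the value is (6)·(11/13) − 1 = 53/13.
For Column: with q = P(L), equating Up's and Down's payoffs gives 2q + 3 = −11q + 10 ⇒ q = 7/13.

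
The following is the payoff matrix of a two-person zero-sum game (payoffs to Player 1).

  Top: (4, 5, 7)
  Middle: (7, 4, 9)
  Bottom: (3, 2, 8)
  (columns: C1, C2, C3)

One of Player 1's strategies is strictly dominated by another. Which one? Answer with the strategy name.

Bottom

Middle gives a strictly higher payoff than Bottom against every column: 7 > 3, 4 > 2, 9 > 8.
So Bottom is strictly dominated and Player 1 never plays it.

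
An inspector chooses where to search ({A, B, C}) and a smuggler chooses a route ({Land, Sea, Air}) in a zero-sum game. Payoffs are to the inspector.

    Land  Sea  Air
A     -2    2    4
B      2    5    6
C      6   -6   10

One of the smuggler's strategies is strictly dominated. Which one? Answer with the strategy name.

Air

Land holds the inspector's payoff strictly below Air in every row: -2 < 4, 2 < 6, 6 < 10.
So Air is strictly dominated for the smuggler.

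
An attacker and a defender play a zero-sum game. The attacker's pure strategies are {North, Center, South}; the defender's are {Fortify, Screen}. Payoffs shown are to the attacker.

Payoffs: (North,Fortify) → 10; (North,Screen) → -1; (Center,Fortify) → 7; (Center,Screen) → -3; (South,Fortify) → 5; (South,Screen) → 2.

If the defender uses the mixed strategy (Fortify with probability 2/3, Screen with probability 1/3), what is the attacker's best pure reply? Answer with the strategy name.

Expected payoff of North: (2/3)·10 + (1/3)·(-1) = 19/3.
Expected payoff of Center: (2/3)·7 + (1/3)·(-3) = 11/3.
Expected payoff of South: (2/3)·5 + (1/3)·2 = 4.
The largest is 19/3, so the attacker's best response is North.

North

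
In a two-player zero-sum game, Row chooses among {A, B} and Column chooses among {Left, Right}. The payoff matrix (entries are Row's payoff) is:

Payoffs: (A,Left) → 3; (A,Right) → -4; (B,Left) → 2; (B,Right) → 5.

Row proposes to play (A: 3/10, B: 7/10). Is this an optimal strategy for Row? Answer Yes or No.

Yes

Against Left this mix gives (3/10)·3 + (7/10)·2 = 23/10.
Against Right this mix gives (3/10)·(-4) + (7/10)·5 = 23/10.
All of Column's active replies (Left, Right) yield 23/10, and no column does worse for Row. The mix makes Column indifferent and guarantees 23/10, so it is optimal.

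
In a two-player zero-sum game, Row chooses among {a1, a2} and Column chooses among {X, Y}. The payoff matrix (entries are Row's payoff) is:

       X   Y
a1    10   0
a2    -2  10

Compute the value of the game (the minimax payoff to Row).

Row minima: a1 → 0, a2 → -2; maximin = 0.
Column maxima: X → 10, Y → 10; minimax = 10.
0 ≠ 10, so there is no saddle point; optimal play is mixed.
Let Row play a1 with probability p. Expected payoff against X: 10p + (-2)(1−p) = 12p − 2; against Y: 0p + 10(1−p) = −10p + 10.
Setting these equal: 12p − 2 = −10p + 10 ⇒ 22p = 12 ⇒ p = 6/11, and the value is (12)·(6/11) − 2 = 50/11.
For Column: with q = P(X), equating a1's and a2's payoffs gives 10q = −12q + 10 ⇒ q = 5/11.

50/11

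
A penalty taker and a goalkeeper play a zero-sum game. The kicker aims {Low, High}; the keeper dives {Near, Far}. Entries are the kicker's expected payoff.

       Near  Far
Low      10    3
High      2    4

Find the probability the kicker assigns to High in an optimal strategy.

7/9

Row minima: Low → 3, High → 2; maximin = 3.
Column maxima: Near → 10, Far → 4; minimax = 4.
3 ≠ 4, so there is no saddle point; optimal play is mixed.
Let the kicker play Low with probability p. Expected payoff against Near: 10p + 2(1−p) = 8p + 2; against Far: 3p + 4(1−p) = −p + 4.
Setting these equal: 8p + 2 = −p + 4 ⇒ 9p = 2 ⇒ p = 2/9, and the value is (8)·(2/9) + 2 = 34/9.
For the keeper: with q = P(Near), equating Low's and High's payoffs gives 7q + 3 = −2q + 4 ⇒ q = 1/9.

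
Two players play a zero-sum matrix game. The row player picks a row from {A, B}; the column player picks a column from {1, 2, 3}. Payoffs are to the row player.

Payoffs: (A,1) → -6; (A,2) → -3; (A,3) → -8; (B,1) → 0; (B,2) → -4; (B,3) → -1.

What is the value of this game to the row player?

-29/8

Row minima: A → -8, B → -4; maximin = -4.
Column maxima: 1 → 0, 2 → -3, 3 → -1; minimax = -3.
-4 ≠ -3, so there is no saddle point; optimal play is mixed.
1 is strictly dominated by 3 (it gives the row player strictly more in every row), so the column player never plays it.
On the remaining 2×2 (A, B vs 2, 3):
Let the row player play A with probability p. Expected payoff against 2: (-3)p + (-4)(1−p) = p − 4; against 3: (-8)p + (-1)(1−p) = −7p − 1.
Setting these equal: p − 4 = −7p − 1 ⇒ 8p = 3 ⇒ p = 3/8, and the value is (1)·(3/8) − 4 = -29/8.
For the column player: with q = P(2), equating A's and B's payoffs gives 5q − 8 = −3q − 1 ⇒ q = 7/8.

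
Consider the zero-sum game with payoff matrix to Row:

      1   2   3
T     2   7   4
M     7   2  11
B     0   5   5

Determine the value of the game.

Row minima: T → 2, M → 2, B → 0; maximin = 2.
Column maxima: 1 → 7, 2 → 7, 3 → 11; minimax = 7.
2 ≠ 7, so there is no saddle point; optimal play is mixed.
3 is strictly dominated by 1 (it gives Row strictly more in every row), so Column never plays it.
With 3 eliminated, B is strictly dominated by T (T gives Row strictly more in every remaining column), so Row never plays it.
On the remaining 2×2 (T, M vs 1, 2):
Let Row play T with probability p. Expected payoff against 1: 2p + 7(1−p) = −5p + 7; against 2: 7p + 2(1−p) = 5p + 2.
Setting these equal: −5p + 7 = 5p + 2 ⇒ −10p = -5 ⇒ p = 1/2, and the value is (-5)·(1/2) + 7 = 9/2.
For Column: with q = P(1), equating T's and M's payoffs gives −5q + 7 = 5q + 2 ⇒ q = 1/2.

9/2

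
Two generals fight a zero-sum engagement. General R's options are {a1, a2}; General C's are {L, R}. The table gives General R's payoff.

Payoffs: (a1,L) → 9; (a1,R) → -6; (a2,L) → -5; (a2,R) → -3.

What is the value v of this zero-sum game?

-57/17

Row minima: a1 → -6, a2 → -5; maximin = -5.
Column maxima: L → 9, R → -3; minimax = -3.
-5 ≠ -3, so there is no saddle point; optimal play is mixed.
Let General R play a1 with probability p. Expected payoff against L: 9p + (-5)(1−p) = 14p − 5; against R: (-6)p + (-3)(1−p) = −3p − 3.
Setting these equal: 14p − 5 = −3p − 3 ⇒ 17p = 2 ⇒ p = 2/17, and the value is (14)·(2/17) − 5 = -57/17.
For General C: with q = P(L), equating a1's and a2's payoffs gives 15q − 6 = −2q − 3 ⇒ q = 3/17.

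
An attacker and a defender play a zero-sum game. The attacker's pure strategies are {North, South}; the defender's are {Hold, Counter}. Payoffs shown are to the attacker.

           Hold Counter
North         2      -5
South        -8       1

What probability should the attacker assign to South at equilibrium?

7/16

Row minima: North → -5, South → -8; maximin = -5.
Column maxima: Hold → 2, Counter → 1; minimax = 1.
-5 ≠ 1, so there is no saddle point; optimal play is mixed.
Let the attacker play North with probability p. Expected payoff against Hold: 2p + (-8)(1−p) = 10p − 8; against Counter: (-5)p + 1(1−p) = −6p + 1.
Setting these equal: 10p − 8 = −6p + 1 ⇒ 16p = 9 ⇒ p = 9/16, and the value is (10)·(9/16) − 8 = -19/8.
For the defender: with q = P(Hold), equating North's and South's payoffs gives 7q − 5 = −9q + 1 ⇒ q = 3/8.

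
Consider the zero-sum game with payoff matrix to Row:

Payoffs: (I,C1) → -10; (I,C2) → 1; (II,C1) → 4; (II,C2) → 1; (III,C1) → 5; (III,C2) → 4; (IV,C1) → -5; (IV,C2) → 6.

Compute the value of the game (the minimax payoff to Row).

25/6

Row minima: I → -10, II → 1, III → 4, IV → -5; maximin = 4.
Column maxima: C1 → 5, C2 → 6; minimax = 5.
4 ≠ 5, so there is no saddle point; optimal play is mixed.
I is strictly dominated by III, so Row never plays it.
II is strictly dominated by III, so Row never plays it.
On the remaining 2×2 (III, IV vs C1, C2):
Let Row play III with probability p. Expected payoff against C1: 5p + (-5)(1−p) = 10p − 5; against C2: 4p + 6(1−p) = −2p + 6.
Setting these equal: 10p − 5 = −2p + 6 ⇒ 12p = 11 ⇒ p = 11/12, and the value is (10)·(11/12) − 5 = 25/6.
For Column: with q = P(C1), equating III's and IV's payoffs gives q + 4 = −11q + 6 ⇒ q = 1/6.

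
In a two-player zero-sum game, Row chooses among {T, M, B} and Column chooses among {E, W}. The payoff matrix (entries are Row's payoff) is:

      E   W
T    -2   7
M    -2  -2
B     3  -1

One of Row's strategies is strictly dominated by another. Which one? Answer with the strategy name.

B gives a strictly higher payoff than M against every column: 3 > -2, -1 > -2.
So M is strictly dominated and Row never plays it.

M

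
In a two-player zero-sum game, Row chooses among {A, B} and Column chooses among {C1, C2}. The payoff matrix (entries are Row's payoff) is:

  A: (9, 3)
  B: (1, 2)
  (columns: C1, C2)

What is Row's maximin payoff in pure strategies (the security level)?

Row minima: A → 3, B → 1.
The best of these is 3.

3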